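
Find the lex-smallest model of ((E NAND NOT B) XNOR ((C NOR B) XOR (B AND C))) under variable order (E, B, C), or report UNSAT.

E=0, B=0, C=0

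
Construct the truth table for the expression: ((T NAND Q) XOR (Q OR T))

Q | T | Output
--------------
0 | 0 | 1
0 | 1 | 0
1 | 0 | 0
1 | 1 | 1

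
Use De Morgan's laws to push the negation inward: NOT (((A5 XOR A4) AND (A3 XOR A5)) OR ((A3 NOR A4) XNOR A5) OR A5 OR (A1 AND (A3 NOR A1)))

NOT ((A5 XOR A4) AND (A3 XOR A5)) AND NOT ((A3 NOR A4) XNOR A5) AND NOT A5 AND NOT (A1 AND (A3 NOR A1))
De Morgan's: NOT(OR of terms) = AND of negations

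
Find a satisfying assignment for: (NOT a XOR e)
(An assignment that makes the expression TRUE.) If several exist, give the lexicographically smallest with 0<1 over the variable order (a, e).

a=0, e=0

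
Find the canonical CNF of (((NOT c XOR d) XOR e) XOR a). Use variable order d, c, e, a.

(d OR c OR e OR NOT a) AND (d OR c OR NOT e OR a) AND (d OR NOT c OR e OR a) AND (d OR NOT c OR NOT e OR NOT a) AND (NOT d OR c OR e OR a) AND (NOT d OR c OR NOT e OR NOT a) AND (NOT d OR NOT c OR e OR NOT a) AND (NOT d OR NOT c OR NOT e OR a)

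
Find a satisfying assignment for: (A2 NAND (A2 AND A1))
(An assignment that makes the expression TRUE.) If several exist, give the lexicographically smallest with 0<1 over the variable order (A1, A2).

A1=0, A2=0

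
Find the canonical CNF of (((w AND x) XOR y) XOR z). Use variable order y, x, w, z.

(y OR x OR w OR z) AND (y OR x OR NOT w OR z) AND (y OR NOT x OR w OR z) AND (y OR NOT x OR NOT w OR NOT z) AND (NOT y OR x OR w OR NOT z) AND (NOT y OR x OR NOT w OR NOT z) AND (NOT y OR NOT x OR w OR NOT z) AND (NOT y OR NOT x OR NOT w OR z)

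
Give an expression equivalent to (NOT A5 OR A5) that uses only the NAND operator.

(((A5 NAND A5) NAND (A5 NAND A5)) NAND (A5 NAND A5))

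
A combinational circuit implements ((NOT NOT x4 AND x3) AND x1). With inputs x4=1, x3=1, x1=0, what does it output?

Substituting: ((NOT NOT 1 AND 1) AND 0)
= 0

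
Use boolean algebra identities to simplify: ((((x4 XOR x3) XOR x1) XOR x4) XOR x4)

By XOR self-cancellation ((E XOR v) XOR v = E):
= ((x4 XOR x3) XOR x1)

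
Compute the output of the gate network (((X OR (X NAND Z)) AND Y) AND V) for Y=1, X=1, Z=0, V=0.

Substituting: (((1 OR (1 NAND 0)) AND 1) AND 0)
= 0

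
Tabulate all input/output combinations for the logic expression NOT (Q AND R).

R | Q | Output
--------------
0 | 0 | 1
0 | 1 | 1
1 | 0 | 1
1 | 1 | 0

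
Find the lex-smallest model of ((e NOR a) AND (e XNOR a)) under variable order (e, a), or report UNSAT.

e=0, a=0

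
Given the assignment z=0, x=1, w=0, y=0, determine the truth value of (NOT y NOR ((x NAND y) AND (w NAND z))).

Substituting: (NOT 0 NOR ((1 NAND 0) AND (0 NAND 0)))
= 0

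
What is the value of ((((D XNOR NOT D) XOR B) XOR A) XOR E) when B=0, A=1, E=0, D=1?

Substituting: ((((1 XNOR NOT 1) XOR 0) XOR 1) XOR 0)
= 1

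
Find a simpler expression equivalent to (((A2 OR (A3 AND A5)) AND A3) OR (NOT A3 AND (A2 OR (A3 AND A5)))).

By distribution ((E AND v) OR (E AND NOT v) = E):
= (A2 OR (A3 AND A5))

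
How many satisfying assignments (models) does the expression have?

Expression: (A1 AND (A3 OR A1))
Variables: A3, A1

Satisfying assignments: (0,1), (1,1)
Count: 2 out of 4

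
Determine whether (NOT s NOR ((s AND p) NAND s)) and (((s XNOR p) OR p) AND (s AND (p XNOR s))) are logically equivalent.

Yes, they are equivalent — the two output columns agree on all 4 assignments:
p | s | Expression 1 | Expression 2
-----------------------------------
0 | 0 | 0 | 0
0 | 1 | 0 | 0
1 | 0 | 0 | 0
1 | 1 | 1 | 1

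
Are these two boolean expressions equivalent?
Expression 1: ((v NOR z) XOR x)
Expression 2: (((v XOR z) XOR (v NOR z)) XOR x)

No. Counterexample: with x=0, z=0, v=1, Expression 1 = 0 but Expression 2 = 1.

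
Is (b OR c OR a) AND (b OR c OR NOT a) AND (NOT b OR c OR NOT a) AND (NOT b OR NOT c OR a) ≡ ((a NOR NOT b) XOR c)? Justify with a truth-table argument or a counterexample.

Yes, they are equivalent — the two output columns agree on all 8 assignments:
b | c | a | Expression 1 | Expression 2
---------------------------------------
0 | 0 | 0 | 0 | 0
0 | 0 | 1 | 0 | 0
0 | 1 | 0 | 1 | 1
0 | 1 | 1 | 1 | 1
1 | 0 | 0 | 1 | 1
1 | 0 | 1 | 0 | 0
1 | 1 | 0 | 0 | 0
1 | 1 | 1 | 1 | 1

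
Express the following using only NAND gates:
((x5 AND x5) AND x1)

((((x5 NAND x5) NAND (x5 NAND x5)) NAND x1) NAND (((x5 NAND x5) NAND (x5 NAND x5)) NAND x1))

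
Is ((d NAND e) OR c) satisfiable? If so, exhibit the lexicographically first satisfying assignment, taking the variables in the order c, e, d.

c=0, e=0, d=0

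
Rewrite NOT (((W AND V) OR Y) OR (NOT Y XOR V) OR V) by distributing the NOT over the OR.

NOT ((W AND V) OR Y) AND NOT (NOT Y XOR V) AND NOT V
De Morgan's: NOT(OR of terms) = AND of negations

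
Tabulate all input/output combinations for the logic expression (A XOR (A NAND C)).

A | C | Output
--------------
0 | 0 | 1
0 | 1 | 1
1 | 0 | 0
1 | 1 | 1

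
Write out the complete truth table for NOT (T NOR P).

T | P | Output
--------------
0 | 0 | 0
0 | 1 | 1
1 | 0 | 1
1 | 1 | 1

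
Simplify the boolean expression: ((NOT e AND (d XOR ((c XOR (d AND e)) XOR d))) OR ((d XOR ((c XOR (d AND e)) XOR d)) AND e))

By distribution ((E AND v) OR (E AND NOT v) = E) then XOR self-cancellation ((E XOR v) XOR v = E):
= (c XOR (d AND e))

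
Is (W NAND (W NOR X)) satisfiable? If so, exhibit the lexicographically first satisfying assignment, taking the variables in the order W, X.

W=0, X=0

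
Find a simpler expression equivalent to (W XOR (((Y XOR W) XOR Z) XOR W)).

By XOR self-cancellation ((E XOR v) XOR v = E):
= ((Y XOR W) XOR Z)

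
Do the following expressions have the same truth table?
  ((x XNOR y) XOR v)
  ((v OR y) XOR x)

No. Counterexample: with v=0, y=0, x=0, Expression 1 = 1 but Expression 2 = 0.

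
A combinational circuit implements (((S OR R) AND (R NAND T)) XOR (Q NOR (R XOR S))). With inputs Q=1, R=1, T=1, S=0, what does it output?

Substituting: (((0 OR 1) AND (1 NAND 1)) XOR (1 NOR (1 XOR 0)))
= 0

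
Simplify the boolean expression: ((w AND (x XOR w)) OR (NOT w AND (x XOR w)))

By distribution ((E AND v) OR (E AND NOT v) = E):
= (x XOR w)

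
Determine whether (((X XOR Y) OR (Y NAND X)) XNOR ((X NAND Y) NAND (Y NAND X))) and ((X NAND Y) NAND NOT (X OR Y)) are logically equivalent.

No. Counterexample: with X=0, Y=1, Expression 1 = 0 but Expression 2 = 1.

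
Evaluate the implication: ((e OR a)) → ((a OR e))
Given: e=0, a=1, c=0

Antecedent ((e OR a)) = 1; consequent ((a OR e)) = 1.
1 → 1 = 1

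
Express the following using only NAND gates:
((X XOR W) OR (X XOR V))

((((X NAND (X NAND W)) NAND (W NAND (X NAND W))) NAND ((X NAND (X NAND W)) NAND (W NAND (X NAND W)))) NAND (((X NAND (X NAND V)) NAND (V NAND (X NAND V))) NAND ((X NAND (X NAND V)) NAND (V NAND (X NAND V)))))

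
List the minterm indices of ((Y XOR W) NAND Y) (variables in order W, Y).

Σm(0, 2, 3) = (NOT W AND NOT Y) OR (W AND NOT Y) OR (W AND Y)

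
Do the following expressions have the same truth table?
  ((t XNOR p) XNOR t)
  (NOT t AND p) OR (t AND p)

Yes, they are equivalent — the two output columns agree on all 4 assignments:
t | p | Expression 1 | Expression 2
-----------------------------------
0 | 0 | 0 | 0
0 | 1 | 1 | 1
1 | 0 | 0 | 0
1 | 1 | 1 | 1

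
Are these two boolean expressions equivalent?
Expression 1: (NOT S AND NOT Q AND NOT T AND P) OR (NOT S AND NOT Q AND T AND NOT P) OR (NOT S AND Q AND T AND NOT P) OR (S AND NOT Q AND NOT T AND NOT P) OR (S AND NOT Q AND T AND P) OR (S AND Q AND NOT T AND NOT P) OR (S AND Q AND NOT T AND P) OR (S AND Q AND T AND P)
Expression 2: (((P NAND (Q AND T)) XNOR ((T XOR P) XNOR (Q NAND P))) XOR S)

Yes, they are equivalent — the two output columns agree on all 16 assignments:
S | Q | T | P | Expression 1 | Expression 2
-------------------------------------------
0 | 0 | 0 | 0 | 0 | 0
0 | 0 | 0 | 1 | 1 | 1
0 | 0 | 1 | 0 | 1 | 1
0 | 0 | 1 | 1 | 0 | 0
0 | 1 | 0 | 0 | 0 | 0
0 | 1 | 0 | 1 | 0 | 0
0 | 1 | 1 | 0 | 1 | 1
0 | 1 | 1 | 1 | 0 | 0
1 | 0 | 0 | 0 | 1 | 1
1 | 0 | 0 | 1 | 0 | 0
1 | 0 | 1 | 0 | 0 | 0
1 | 0 | 1 | 1 | 1 | 1
1 | 1 | 0 | 0 | 1 | 1
1 | 1 | 0 | 1 | 1 | 1
1 | 1 | 1 | 0 | 0 | 0
1 | 1 | 1 | 1 | 1 | 1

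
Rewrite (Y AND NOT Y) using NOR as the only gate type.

((Y NOR Y) NOR ((Y NOR Y) NOR (Y NOR Y)))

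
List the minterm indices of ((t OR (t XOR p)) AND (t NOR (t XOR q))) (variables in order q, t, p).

Σm(1) = (NOT q AND NOT t AND p)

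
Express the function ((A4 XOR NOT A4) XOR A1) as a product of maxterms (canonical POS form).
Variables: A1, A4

ΠM(2, 3) = (NOT A1 OR A4) AND (NOT A1 OR NOT A4)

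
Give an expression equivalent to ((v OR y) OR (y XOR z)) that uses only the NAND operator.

((((v NAND v) NAND (y NAND y)) NAND ((v NAND v) NAND (y NAND y))) NAND (((y NAND (y NAND z)) NAND (z NAND (y NAND z))) NAND ((y NAND (y NAND z)) NAND (z NAND (y NAND z)))))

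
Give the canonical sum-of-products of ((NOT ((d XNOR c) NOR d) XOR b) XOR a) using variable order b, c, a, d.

Σm(0, 1, 5, 6, 10, 11, 12, 15) = (NOT b AND NOT c AND NOT a AND NOT d) OR (NOT b AND NOT c AND NOT a AND d) OR (NOT b AND c AND NOT a AND d) OR (NOT b AND c AND a AND NOT d) OR (b AND NOT c AND a AND NOT d) OR (b AND NOT c AND a AND d) OR (b AND c AND NOT a AND NOT d) OR (b AND c AND a AND d)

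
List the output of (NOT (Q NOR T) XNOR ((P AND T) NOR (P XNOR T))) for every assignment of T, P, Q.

T | P | Q | Output
------------------
0 | 0 | 0 | 1
0 | 0 | 1 | 0
0 | 1 | 0 | 0
0 | 1 | 1 | 1
1 | 0 | 0 | 1
1 | 0 | 1 | 1
1 | 1 | 0 | 0
1 | 1 | 1 | 0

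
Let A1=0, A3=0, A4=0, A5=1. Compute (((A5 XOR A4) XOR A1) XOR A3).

Substituting: (((1 XOR 0) XOR 0) XOR 0)
= 1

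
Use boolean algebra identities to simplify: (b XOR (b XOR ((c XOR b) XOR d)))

By XOR self-cancellation ((E XOR v) XOR v = E):
= ((c XOR b) XOR d)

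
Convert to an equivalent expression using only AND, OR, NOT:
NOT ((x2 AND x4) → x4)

(x2 AND x4) AND NOT x4
(Negated implication: NOT(A → B) = A AND NOT B)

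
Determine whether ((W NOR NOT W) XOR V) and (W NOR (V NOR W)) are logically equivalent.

No. Counterexample: with V=1, W=1, Expression 1 = 1 but Expression 2 = 0.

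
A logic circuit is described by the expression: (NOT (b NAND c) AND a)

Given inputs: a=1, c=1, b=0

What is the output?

Substituting: (NOT (0 NAND 1) AND 1)
= 0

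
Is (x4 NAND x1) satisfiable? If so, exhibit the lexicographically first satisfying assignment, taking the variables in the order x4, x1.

x4=0, x1=0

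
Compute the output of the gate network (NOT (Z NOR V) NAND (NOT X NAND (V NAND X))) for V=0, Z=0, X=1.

Substituting: (NOT (0 NOR 0) NAND (NOT 1 NAND (0 NAND 1)))
= 1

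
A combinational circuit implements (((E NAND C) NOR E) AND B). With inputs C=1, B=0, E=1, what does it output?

Substituting: (((1 NAND 1) NOR 1) AND 0)
= 0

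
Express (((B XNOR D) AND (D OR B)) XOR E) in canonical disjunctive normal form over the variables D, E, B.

(NOT D AND E AND NOT B) OR (NOT D AND E AND B) OR (D AND NOT E AND B) OR (D AND E AND NOT B)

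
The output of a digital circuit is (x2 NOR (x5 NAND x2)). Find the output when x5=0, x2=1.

Substituting: (1 NOR (0 NAND 1))
= 0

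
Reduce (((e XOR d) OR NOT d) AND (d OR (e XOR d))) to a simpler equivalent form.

By distribution ((E OR v) AND (E OR NOT v) = E):
= (e XOR d)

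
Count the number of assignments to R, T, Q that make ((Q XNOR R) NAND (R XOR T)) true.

Satisfying assignments: (0,0,0), (0,0,1), (0,1,1), (1,0,0), (1,1,0), (1,1,1)
Count: 6 out of 8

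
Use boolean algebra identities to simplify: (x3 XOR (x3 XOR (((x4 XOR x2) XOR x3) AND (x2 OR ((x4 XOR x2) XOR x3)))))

By XOR self-cancellation ((E XOR v) XOR v = E) then absorption (E AND (E OR v) = E):
= ((x4 XOR x2) XOR x3)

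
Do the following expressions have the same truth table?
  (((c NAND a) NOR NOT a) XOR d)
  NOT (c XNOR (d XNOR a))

No. Counterexample: with a=0, d=0, c=0, Expression 1 = 0 but Expression 2 = 1.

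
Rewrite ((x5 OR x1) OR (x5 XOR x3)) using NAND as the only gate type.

((((x5 NAND x5) NAND (x1 NAND x1)) NAND ((x5 NAND x5) NAND (x1 NAND x1))) NAND (((x5 NAND (x5 NAND x3)) NAND (x3 NAND (x5 NAND x3))) NAND ((x5 NAND (x5 NAND x3)) NAND (x3 NAND (x5 NAND x3)))))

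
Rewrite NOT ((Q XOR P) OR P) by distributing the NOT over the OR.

NOT (Q XOR P) AND NOT P
De Morgan's: NOT(OR of terms) = AND of negations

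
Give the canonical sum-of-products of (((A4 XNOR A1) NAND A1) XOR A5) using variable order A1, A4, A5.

Σm(0, 2, 4, 7) = (NOT A1 AND NOT A4 AND NOT A5) OR (NOT A1 AND A4 AND NOT A5) OR (A1 AND NOT A4 AND NOT A5) OR (A1 AND A4 AND A5)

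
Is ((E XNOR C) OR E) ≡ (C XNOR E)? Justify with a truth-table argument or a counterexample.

No. Counterexample: with E=1, C=0, Expression 1 = 1 but Expression 2 = 0.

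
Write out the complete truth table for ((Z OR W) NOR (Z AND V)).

Z | V | W | Output
------------------
0 | 0 | 0 | 1
0 | 0 | 1 | 0
0 | 1 | 0 | 1
0 | 1 | 1 | 0
1 | 0 | 0 | 0
1 | 0 | 1 | 0
1 | 1 | 0 | 0
1 | 1 | 1 | 0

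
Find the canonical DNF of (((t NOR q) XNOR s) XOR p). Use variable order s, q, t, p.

(NOT s AND NOT q AND NOT t AND p) OR (NOT s AND NOT q AND t AND NOT p) OR (NOT s AND q AND NOT t AND NOT p) OR (NOT s AND q AND t AND NOT p) OR (s AND NOT q AND NOT t AND NOT p) OR (s AND NOT q AND t AND p) OR (s AND q AND NOT t AND p) OR (s AND q AND t AND p)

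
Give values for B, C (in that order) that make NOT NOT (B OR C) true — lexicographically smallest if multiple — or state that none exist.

B=0, C=1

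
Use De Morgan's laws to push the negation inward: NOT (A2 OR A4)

NOT A2 AND NOT A4
De Morgan's: NOT(OR of terms) = AND of negations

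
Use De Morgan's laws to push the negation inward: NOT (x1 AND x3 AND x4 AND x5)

NOT x1 OR NOT x3 OR NOT x4 OR NOT x5
De Morgan's: NOT(AND of terms) = OR of negations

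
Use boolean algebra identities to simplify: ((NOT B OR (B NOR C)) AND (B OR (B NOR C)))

By distribution ((E OR v) AND (E OR NOT v) = E):
= (B NOR C)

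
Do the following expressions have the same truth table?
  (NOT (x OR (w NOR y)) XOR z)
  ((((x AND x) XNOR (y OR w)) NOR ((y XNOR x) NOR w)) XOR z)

No. Counterexample: with z=0, x=0, w=0, y=1, Expression 1 = 1 but Expression 2 = 0.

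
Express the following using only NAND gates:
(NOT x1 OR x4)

(((x1 NAND x1) NAND (x1 NAND x1)) NAND (x4 NAND x4))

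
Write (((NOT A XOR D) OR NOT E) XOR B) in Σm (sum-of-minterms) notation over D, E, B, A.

Σm(0, 1, 4, 7, 8, 9, 13, 14) = (NOT D AND NOT E AND NOT B AND NOT A) OR (NOT D AND NOT E AND NOT B AND A) OR (NOT D AND E AND NOT B AND NOT A) OR (NOT D AND E AND B AND A) OR (D AND NOT E AND NOT B AND NOT A) OR (D AND NOT E AND NOT B AND A) OR (D AND E AND NOT B AND A) OR (D AND E AND B AND NOT A)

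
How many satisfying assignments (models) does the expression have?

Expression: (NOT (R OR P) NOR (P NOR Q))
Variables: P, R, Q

Satisfying assignments: (0,1,1), (1,0,0), (1,0,1), (1,1,0), (1,1,1)
Count: 5 out of 8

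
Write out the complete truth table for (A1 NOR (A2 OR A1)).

A2 | A1 | Output
----------------
0 | 0 | 1
0 | 1 | 0
1 | 0 | 0
1 | 1 | 0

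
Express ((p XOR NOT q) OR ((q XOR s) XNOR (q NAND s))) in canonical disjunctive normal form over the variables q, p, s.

(NOT q AND NOT p AND NOT s) OR (NOT q AND NOT p AND s) OR (NOT q AND p AND s) OR (q AND NOT p AND NOT s) OR (q AND NOT p AND s) OR (q AND p AND NOT s) OR (q AND p AND s)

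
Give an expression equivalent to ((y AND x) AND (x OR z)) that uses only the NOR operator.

((((y NOR y) NOR (x NOR x)) NOR ((y NOR y) NOR (x NOR x))) NOR (((x NOR z) NOR (x NOR z)) NOR ((x NOR z) NOR (x NOR z))))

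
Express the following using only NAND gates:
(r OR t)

((r NAND r) NAND (t NAND t))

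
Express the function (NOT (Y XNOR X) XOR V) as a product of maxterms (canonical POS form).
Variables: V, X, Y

ΠM(0, 3, 5, 6) = (V OR X OR Y) AND (V OR NOT X OR NOT Y) AND (NOT V OR X OR NOT Y) AND (NOT V OR NOT X OR Y)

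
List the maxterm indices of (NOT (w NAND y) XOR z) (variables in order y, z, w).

ΠM(0, 1, 4, 7) = (y OR z OR w) AND (y OR z OR NOT w) AND (NOT y OR z OR w) AND (NOT y OR NOT z OR NOT w)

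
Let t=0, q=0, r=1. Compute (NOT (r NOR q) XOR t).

Substituting: (NOT (1 NOR 0) XOR 0)
= 1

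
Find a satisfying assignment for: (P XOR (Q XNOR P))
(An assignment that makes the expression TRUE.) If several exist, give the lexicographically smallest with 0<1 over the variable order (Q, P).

Q=0, P=0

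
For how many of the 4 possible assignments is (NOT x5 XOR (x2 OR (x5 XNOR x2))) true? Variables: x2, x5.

Satisfying assignments: (1,1)
Count: 1 out of 4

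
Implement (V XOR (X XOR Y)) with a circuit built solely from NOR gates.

((((V NOR ((((X NOR Y) NOR (X NOR Y)) NOR ((X NOR Y) NOR (X NOR Y))) NOR ((((X NOR X) NOR (Y NOR Y)) NOR ((X NOR X) NOR (Y NOR Y))) NOR (((X NOR X) NOR (Y NOR Y)) NOR ((X NOR X) NOR (Y NOR Y)))))) NOR (V NOR ((((X NOR Y) NOR (X NOR Y)) NOR ((X NOR Y) NOR (X NOR Y))) NOR ((((X NOR X) NOR (Y NOR Y)) NOR ((X NOR X) NOR (Y NOR Y))) NOR (((X NOR X) NOR (Y NOR Y)) NOR ((X NOR X) NOR (Y NOR Y))))))) NOR ((V NOR ((((X NOR Y) NOR (X NOR Y)) NOR ((X NOR Y) NOR (X NOR Y))) NOR ((((X NOR X) NOR (Y NOR Y)) NOR ((X NOR X) NOR (Y NOR Y))) NOR (((X NOR X) NOR (Y NOR Y)) NOR ((X NOR X) NOR (Y NOR Y)))))) NOR (V NOR ((((X NOR Y) NOR (X NOR Y)) NOR ((X NOR Y) NOR (X NOR Y))) NOR ((((X NOR X) NOR (Y NOR Y)) NOR ((X NOR X) NOR (Y NOR Y))) NOR (((X NOR X) NOR (Y NOR Y)) NOR ((X NOR X) NOR (Y NOR Y)))))))) NOR ((((V NOR V) NOR (((((X NOR Y) NOR (X NOR Y)) NOR ((X NOR Y) NOR (X NOR Y))) NOR ((((X NOR X) NOR (Y NOR Y)) NOR ((X NOR X) NOR (Y NOR Y))) NOR (((X NOR X) NOR (Y NOR Y)) NOR ((X NOR X) NOR (Y NOR Y))))) NOR ((((X NOR Y) NOR (X NOR Y)) NOR ((X NOR Y) NOR (X NOR Y))) NOR ((((X NOR X) NOR (Y NOR Y)) NOR ((X NOR X) NOR (Y NOR Y))) NOR (((X NOR X) NOR (Y NOR Y)) NOR ((X NOR X) NOR (Y NOR Y))))))) NOR ((V NOR V) NOR (((((X NOR Y) NOR (X NOR Y)) NOR ((X NOR Y) NOR (X NOR Y))) NOR ((((X NOR X) NOR (Y NOR Y)) NOR ((X NOR X) NOR (Y NOR Y))) NOR (((X NOR X) NOR (Y NOR Y)) NOR ((X NOR X) NOR (Y NOR Y))))) NOR ((((X NOR Y) NOR (X NOR Y)) NOR ((X NOR Y) NOR (X NOR Y))) NOR ((((X NOR X) NOR (Y NOR Y)) NOR ((X NOR X) NOR (Y NOR Y))) NOR (((X NOR X) NOR (Y NOR Y)) NOR ((X NOR X) NOR (Y NOR Y)))))))) NOR (((V NOR V) NOR (((((X NOR Y) NOR (X NOR Y)) NOR ((X NOR Y) NOR (X NOR Y))) NOR ((((X NOR X) NOR (Y NOR Y)) NOR ((X NOR X) NOR (Y NOR Y))) NOR (((X NOR X) NOR (Y NOR Y)) NOR ((X NOR X) NOR (Y NOR Y))))) NOR ((((X NOR Y) NOR (X NOR Y)) NOR ((X NOR Y) NOR (X NOR Y))) NOR ((((X NOR X) NOR (Y NOR Y)) NOR ((X NOR X) NOR (Y NOR Y))) NOR (((X NOR X) NOR (Y NOR Y)) NOR ((X NOR X) NOR (Y NOR Y))))))) NOR ((V NOR V) NOR (((((X NOR Y) NOR (X NOR Y)) NOR ((X NOR Y) NOR (X NOR Y))) NOR ((((X NOR X) NOR (Y NOR Y)) NOR ((X NOR X) NOR (Y NOR Y))) NOR (((X NOR X) NOR (Y NOR Y)) NOR ((X NOR X) NOR (Y NOR Y))))) NOR ((((X NOR Y) NOR (X NOR Y)) NOR ((X NOR Y) NOR (X NOR Y))) NOR ((((X NOR X) NOR (Y NOR Y)) NOR ((X NOR X) NOR (Y NOR Y))) NOR (((X NOR X) NOR (Y NOR Y)) NOR ((X NOR X) NOR (Y NOR Y))))))))))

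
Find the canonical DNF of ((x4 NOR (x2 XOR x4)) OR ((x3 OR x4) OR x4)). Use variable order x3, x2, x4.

(NOT x3 AND NOT x2 AND NOT x4) OR (NOT x3 AND NOT x2 AND x4) OR (NOT x3 AND x2 AND x4) OR (x3 AND NOT x2 AND NOT x4) OR (x3 AND NOT x2 AND x4) OR (x3 AND x2 AND NOT x4) OR (x3 AND x2 AND x4)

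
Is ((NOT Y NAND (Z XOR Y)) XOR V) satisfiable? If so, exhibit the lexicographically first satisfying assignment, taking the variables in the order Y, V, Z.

Y=0, V=0, Z=0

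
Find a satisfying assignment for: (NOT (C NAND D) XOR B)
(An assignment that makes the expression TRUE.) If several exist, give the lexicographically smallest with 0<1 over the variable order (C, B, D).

C=0, B=1, D=0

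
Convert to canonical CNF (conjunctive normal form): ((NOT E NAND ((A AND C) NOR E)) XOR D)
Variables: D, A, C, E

(D OR A OR C OR E) AND (D OR A OR NOT C OR E) AND (D OR NOT A OR C OR E) AND (NOT D OR A OR C OR NOT E) AND (NOT D OR A OR NOT C OR NOT E) AND (NOT D OR NOT A OR C OR NOT E) AND (NOT D OR NOT A OR NOT C OR E) AND (NOT D OR NOT A OR NOT C OR NOT E)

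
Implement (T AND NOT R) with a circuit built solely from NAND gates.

((T NAND (R NAND R)) NAND (T NAND (R NAND R)))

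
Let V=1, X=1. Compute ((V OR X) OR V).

Substituting: ((1 OR 1) OR 1)
= 1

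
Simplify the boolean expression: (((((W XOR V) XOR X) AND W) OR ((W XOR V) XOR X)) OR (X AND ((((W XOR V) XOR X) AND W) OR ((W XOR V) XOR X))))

By absorption (E OR (E AND v) = E) then absorption (E OR (E AND v) = E):
= ((W XOR V) XOR X)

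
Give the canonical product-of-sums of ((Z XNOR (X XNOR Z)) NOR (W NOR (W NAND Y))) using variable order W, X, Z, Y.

ΠM(4, 5, 6, 7, 12, 13, 14, 15) = (W OR NOT X OR Z OR Y) AND (W OR NOT X OR Z OR NOT Y) AND (W OR NOT X OR NOT Z OR Y) AND (W OR NOT X OR NOT Z OR NOT Y) AND (NOT W OR NOT X OR Z OR Y) AND (NOT W OR NOT X OR Z OR NOT Y) AND (NOT W OR NOT X OR NOT Z OR Y) AND (NOT W OR NOT X OR NOT Z OR NOT Y)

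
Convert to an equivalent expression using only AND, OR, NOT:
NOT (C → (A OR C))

C AND NOT (A OR C)
(Negated implication: NOT(A → B) = A AND NOT B)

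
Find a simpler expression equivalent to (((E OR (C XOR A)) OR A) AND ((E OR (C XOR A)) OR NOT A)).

By distribution ((E OR v) AND (E OR NOT v) = E):
= (E OR (C XOR A))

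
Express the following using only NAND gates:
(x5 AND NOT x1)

((x5 NAND (x1 NAND x1)) NAND (x5 NAND (x1 NAND x1)))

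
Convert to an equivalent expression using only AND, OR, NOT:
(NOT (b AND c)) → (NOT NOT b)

(b AND c) OR (NOT NOT b)
(Implication elimination: A → B = NOT A OR B)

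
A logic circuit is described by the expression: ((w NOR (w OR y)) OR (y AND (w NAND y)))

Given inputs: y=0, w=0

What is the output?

Substituting: ((0 NOR (0 OR 0)) OR (0 AND (0 NAND 0)))
= 1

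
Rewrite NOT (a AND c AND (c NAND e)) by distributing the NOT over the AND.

NOT a OR NOT c OR NOT (c NAND e)
De Morgan's: NOT(AND of terms) = OR of negations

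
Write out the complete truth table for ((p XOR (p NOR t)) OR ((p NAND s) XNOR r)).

t | p | s | r | Output
----------------------
0 | 0 | 0 | 0 | 1
0 | 0 | 0 | 1 | 1
0 | 0 | 1 | 0 | 1
0 | 0 | 1 | 1 | 1
0 | 1 | 0 | 0 | 1
0 | 1 | 0 | 1 | 1
0 | 1 | 1 | 0 | 1
0 | 1 | 1 | 1 | 1
1 | 0 | 0 | 0 | 0
1 | 0 | 0 | 1 | 1
1 | 0 | 1 | 0 | 0
1 | 0 | 1 | 1 | 1
1 | 1 | 0 | 0 | 1
1 | 1 | 0 | 1 | 1
1 | 1 | 1 | 0 | 1
1 | 1 | 1 | 1 | 1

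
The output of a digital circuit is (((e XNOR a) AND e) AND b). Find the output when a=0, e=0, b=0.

Substituting: (((0 XNOR 0) AND 0) AND 0)
= 0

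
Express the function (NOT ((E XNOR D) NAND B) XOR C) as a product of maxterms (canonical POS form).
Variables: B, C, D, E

ΠM(0, 1, 2, 3, 9, 10, 12, 15) = (B OR C OR D OR E) AND (B OR C OR D OR NOT E) AND (B OR C OR NOT D OR E) AND (B OR C OR NOT D OR NOT E) AND (NOT B OR C OR D OR NOT E) AND (NOT B OR C OR NOT D OR E) AND (NOT B OR NOT C OR D OR E) AND (NOT B OR NOT C OR NOT D OR NOT E)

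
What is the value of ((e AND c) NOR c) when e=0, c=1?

Substituting: ((0 AND 1) NOR 1)
= 0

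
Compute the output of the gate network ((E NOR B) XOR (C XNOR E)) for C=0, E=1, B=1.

Substituting: ((1 NOR 1) XOR (0 XNOR 1))
= 0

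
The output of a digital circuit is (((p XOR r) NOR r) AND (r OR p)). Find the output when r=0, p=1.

Substituting: (((1 XOR 0) NOR 0) AND (0 OR 1))
= 0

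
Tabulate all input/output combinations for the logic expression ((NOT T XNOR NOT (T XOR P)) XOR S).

S | P | T | Output
------------------
0 | 0 | 0 | 1
0 | 0 | 1 | 1
0 | 1 | 0 | 0
0 | 1 | 1 | 0
1 | 0 | 0 | 0
1 | 0 | 1 | 0
1 | 1 | 0 | 1
1 | 1 | 1 | 1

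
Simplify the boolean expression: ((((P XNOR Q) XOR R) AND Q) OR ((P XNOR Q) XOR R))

By absorption (E OR (E AND v) = E):
= ((P XNOR Q) XOR R)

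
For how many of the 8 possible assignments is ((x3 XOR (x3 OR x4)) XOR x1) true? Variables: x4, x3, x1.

Satisfying assignments: (0,0,1), (0,1,1), (1,0,0), (1,1,1)
Count: 4 out of 8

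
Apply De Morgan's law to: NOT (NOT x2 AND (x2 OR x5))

x2 OR NOT (x2 OR x5)
De Morgan's: NOT(AND of terms) = OR of negations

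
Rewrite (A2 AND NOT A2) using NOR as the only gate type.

((A2 NOR A2) NOR ((A2 NOR A2) NOR (A2 NOR A2)))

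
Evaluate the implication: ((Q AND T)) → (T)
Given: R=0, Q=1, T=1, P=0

Antecedent ((Q AND T)) = 1; consequent (T) = 1.
1 → 1 = 1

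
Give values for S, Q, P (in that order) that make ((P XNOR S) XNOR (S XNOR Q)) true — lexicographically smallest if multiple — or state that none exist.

S=0, Q=0, P=0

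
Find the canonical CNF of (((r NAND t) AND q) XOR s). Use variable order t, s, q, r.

(t OR s OR q OR r) AND (t OR s OR q OR NOT r) AND (t OR NOT s OR NOT q OR r) AND (t OR NOT s OR NOT q OR NOT r) AND (NOT t OR s OR q OR r) AND (NOT t OR s OR q OR NOT r) AND (NOT t OR s OR NOT q OR NOT r) AND (NOT t OR NOT s OR NOT q OR r)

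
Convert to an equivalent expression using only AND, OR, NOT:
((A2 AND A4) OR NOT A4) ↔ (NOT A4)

(((A2 AND A4) OR NOT A4) AND (NOT A4)) OR (NOT ((A2 AND A4) OR NOT A4) AND A4)
(Biconditional = both true or both false)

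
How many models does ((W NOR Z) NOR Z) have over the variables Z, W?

Satisfying assignments: (0,1)
Count: 1 out of 4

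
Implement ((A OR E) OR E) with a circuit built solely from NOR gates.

((((A NOR E) NOR (A NOR E)) NOR E) NOR (((A NOR E) NOR (A NOR E)) NOR E))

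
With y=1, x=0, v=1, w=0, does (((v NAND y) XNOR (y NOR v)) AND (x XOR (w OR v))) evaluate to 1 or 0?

Substituting: (((1 NAND 1) XNOR (1 NOR 1)) AND (0 XOR (0 OR 1)))
= 1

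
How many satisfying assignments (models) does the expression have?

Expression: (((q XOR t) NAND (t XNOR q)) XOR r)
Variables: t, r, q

Satisfying assignments: (0,0,0), (0,0,1), (1,0,0), (1,0,1)
Count: 4 out of 8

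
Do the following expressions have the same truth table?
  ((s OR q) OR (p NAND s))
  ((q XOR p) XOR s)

No. Counterexample: with q=0, s=0, p=0, Expression 1 = 1 but Expression 2 = 0.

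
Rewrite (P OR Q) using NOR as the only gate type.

((P NOR Q) NOR (P NOR Q))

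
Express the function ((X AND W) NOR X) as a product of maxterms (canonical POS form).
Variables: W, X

ΠM(1, 3) = (W OR NOT X) AND (NOT W OR NOT X)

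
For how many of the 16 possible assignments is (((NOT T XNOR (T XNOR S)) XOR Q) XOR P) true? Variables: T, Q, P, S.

Satisfying assignments: (0,0,0,0), (0,0,1,1), (0,1,0,1), (0,1,1,0), (1,0,0,0), (1,0,1,1), (1,1,0,1), (1,1,1,0)
Count: 8 out of 16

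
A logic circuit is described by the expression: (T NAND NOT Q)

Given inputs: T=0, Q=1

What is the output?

Substituting: (0 NAND NOT 1)
= 1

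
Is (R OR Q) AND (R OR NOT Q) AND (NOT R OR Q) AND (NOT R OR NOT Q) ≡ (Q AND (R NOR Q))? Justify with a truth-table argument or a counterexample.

Yes, they are equivalent — the two output columns agree on all 4 assignments:
R | Q | Expression 1 | Expression 2
-----------------------------------
0 | 0 | 0 | 0
0 | 1 | 0 | 0
1 | 0 | 0 | 0
1 | 1 | 0 | 0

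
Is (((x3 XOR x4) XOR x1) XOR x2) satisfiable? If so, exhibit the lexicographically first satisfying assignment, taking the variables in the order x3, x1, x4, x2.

x3=0, x1=0, x4=0, x2=1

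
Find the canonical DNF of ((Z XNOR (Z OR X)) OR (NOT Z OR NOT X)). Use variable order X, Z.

(NOT X AND NOT Z) OR (NOT X AND Z) OR (X AND NOT Z) OR (X AND Z)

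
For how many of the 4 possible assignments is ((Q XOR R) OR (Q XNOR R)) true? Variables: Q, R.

Satisfying assignments: (0,0), (0,1), (1,0), (1,1)
Count: 4 out of 4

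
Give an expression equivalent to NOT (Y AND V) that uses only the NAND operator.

(((Y NAND V) NAND (Y NAND V)) NAND ((Y NAND V) NAND (Y NAND V)))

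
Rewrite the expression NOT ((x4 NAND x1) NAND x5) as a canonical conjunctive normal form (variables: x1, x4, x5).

(x1 OR x4 OR x5) AND (x1 OR NOT x4 OR x5) AND (NOT x1 OR x4 OR x5) AND (NOT x1 OR NOT x4 OR x5) AND (NOT x1 OR NOT x4 OR NOT x5)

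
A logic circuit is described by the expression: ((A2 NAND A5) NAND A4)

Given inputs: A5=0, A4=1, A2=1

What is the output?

Substituting: ((1 NAND 0) NAND 1)
= 0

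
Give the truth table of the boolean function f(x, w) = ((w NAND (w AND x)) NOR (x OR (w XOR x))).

x | w | Output
--------------
0 | 0 | 0
0 | 1 | 0
1 | 0 | 0
1 | 1 | 0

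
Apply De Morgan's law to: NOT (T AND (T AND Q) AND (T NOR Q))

NOT T OR NOT (T AND Q) OR NOT (T NOR Q)
De Morgan's: NOT(AND of terms) = OR of negations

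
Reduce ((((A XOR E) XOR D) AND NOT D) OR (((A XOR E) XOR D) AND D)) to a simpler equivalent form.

By distribution ((E AND v) OR (E AND NOT v) = E):
= ((A XOR E) XOR D)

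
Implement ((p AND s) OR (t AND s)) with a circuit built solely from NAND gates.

((((p NAND s) NAND (p NAND s)) NAND ((p NAND s) NAND (p NAND s))) NAND (((t NAND s) NAND (t NAND s)) NAND ((t NAND s) NAND (t NAND s))))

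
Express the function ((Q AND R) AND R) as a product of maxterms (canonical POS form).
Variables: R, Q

ΠM(0, 1, 2) = (R OR Q) AND (R OR NOT Q) AND (NOT R OR Q)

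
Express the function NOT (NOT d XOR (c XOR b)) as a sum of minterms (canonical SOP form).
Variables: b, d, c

Σm(1, 2, 4, 7) = (NOT b AND NOT d AND c) OR (NOT b AND d AND NOT c) OR (b AND NOT d AND NOT c) OR (b AND d AND c)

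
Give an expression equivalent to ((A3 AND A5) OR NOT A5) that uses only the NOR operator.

((((A3 NOR A3) NOR (A5 NOR A5)) NOR (A5 NOR A5)) NOR (((A3 NOR A3) NOR (A5 NOR A5)) NOR (A5 NOR A5)))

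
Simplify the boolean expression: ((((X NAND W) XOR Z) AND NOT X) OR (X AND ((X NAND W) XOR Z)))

By distribution ((E AND v) OR (E AND NOT v) = E):
= ((X NAND W) XOR Z)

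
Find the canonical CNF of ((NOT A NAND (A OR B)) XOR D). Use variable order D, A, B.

(D OR A OR NOT B) AND (NOT D OR A OR B) AND (NOT D OR NOT A OR B) AND (NOT D OR NOT A OR NOT B)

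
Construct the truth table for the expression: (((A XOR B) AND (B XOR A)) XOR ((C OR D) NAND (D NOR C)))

D | C | B | A | Output
----------------------
0 | 0 | 0 | 0 | 1
0 | 0 | 0 | 1 | 0
0 | 0 | 1 | 0 | 0
0 | 0 | 1 | 1 | 1
0 | 1 | 0 | 0 | 1
0 | 1 | 0 | 1 | 0
0 | 1 | 1 | 0 | 0
0 | 1 | 1 | 1 | 1
1 | 0 | 0 | 0 | 1
1 | 0 | 0 | 1 | 0
1 | 0 | 1 | 0 | 0
1 | 0 | 1 | 1 | 1
1 | 1 | 0 | 0 | 1
1 | 1 | 0 | 1 | 0
1 | 1 | 1 | 0 | 0
1 | 1 | 1 | 1 | 1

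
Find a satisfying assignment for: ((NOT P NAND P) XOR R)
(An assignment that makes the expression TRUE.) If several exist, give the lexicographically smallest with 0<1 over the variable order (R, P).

R=0, P=0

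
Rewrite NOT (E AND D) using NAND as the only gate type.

(((E NAND D) NAND (E NAND D)) NAND ((E NAND D) NAND (E NAND D)))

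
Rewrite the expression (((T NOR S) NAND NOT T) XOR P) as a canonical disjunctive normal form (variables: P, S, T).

(NOT P AND NOT S AND T) OR (NOT P AND S AND NOT T) OR (NOT P AND S AND T) OR (P AND NOT S AND NOT T)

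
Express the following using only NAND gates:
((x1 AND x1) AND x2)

((((x1 NAND x1) NAND (x1 NAND x1)) NAND x2) NAND (((x1 NAND x1) NAND (x1 NAND x1)) NAND x2))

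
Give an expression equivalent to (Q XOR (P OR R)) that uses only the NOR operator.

((((Q NOR ((P NOR R) NOR (P NOR R))) NOR (Q NOR ((P NOR R) NOR (P NOR R)))) NOR ((Q NOR ((P NOR R) NOR (P NOR R))) NOR (Q NOR ((P NOR R) NOR (P NOR R))))) NOR ((((Q NOR Q) NOR (((P NOR R) NOR (P NOR R)) NOR ((P NOR R) NOR (P NOR R)))) NOR ((Q NOR Q) NOR (((P NOR R) NOR (P NOR R)) NOR ((P NOR R) NOR (P NOR R))))) NOR (((Q NOR Q) NOR (((P NOR R) NOR (P NOR R)) NOR ((P NOR R) NOR (P NOR R)))) NOR ((Q NOR Q) NOR (((P NOR R) NOR (P NOR R)) NOR ((P NOR R) NOR (P NOR R)))))))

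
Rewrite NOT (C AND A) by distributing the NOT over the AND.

NOT C OR NOT A
De Morgan's: NOT(AND of terms) = OR of negations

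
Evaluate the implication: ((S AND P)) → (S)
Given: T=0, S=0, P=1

Antecedent ((S AND P)) = 0; consequent (S) = 0.
0 → 0 = 1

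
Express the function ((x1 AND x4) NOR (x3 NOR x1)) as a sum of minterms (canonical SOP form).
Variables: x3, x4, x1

Σm(1, 4, 5, 6) = (NOT x3 AND NOT x4 AND x1) OR (x3 AND NOT x4 AND NOT x1) OR (x3 AND NOT x4 AND x1) OR (x3 AND x4 AND NOT x1)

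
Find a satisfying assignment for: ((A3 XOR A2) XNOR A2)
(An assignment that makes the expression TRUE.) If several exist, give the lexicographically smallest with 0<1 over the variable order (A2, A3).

A2=0, A3=0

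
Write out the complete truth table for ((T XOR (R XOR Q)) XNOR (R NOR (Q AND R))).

T | Q | R | Output
------------------
0 | 0 | 0 | 0
0 | 0 | 1 | 0
0 | 1 | 0 | 1
0 | 1 | 1 | 1
1 | 0 | 0 | 1
1 | 0 | 1 | 1
1 | 1 | 0 | 0
1 | 1 | 1 | 0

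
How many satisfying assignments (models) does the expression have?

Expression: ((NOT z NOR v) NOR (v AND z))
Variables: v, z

Satisfying assignments: (0,0), (1,0)
Count: 2 out of 4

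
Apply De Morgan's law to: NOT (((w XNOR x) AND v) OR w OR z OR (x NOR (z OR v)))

NOT ((w XNOR x) AND v) AND NOT w AND NOT z AND NOT (x NOR (z OR v))
De Morgan's: NOT(OR of terms) = AND of negations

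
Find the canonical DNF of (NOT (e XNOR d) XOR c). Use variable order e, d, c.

(NOT e AND NOT d AND c) OR (NOT e AND d AND NOT c) OR (e AND NOT d AND NOT c) OR (e AND d AND c)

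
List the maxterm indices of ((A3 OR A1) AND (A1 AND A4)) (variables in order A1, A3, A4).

ΠM(0, 1, 2, 3, 4, 6) = (A1 OR A3 OR A4) AND (A1 OR A3 OR NOT A4) AND (A1 OR NOT A3 OR A4) AND (A1 OR NOT A3 OR NOT A4) AND (NOT A1 OR A3 OR A4) AND (NOT A1 OR NOT A3 OR A4)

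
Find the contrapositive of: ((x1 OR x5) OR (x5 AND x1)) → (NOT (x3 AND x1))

Contrapositive: (x3 AND x1) → NOT ((x1 OR x5) OR (x5 AND x1))
Note: A statement and its contrapositive are logically equivalent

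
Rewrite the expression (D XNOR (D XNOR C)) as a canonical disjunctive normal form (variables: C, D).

(C AND NOT D) OR (C AND D)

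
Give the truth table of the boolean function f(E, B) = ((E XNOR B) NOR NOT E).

E | B | Output
--------------
0 | 0 | 0
0 | 1 | 0
1 | 0 | 1
1 | 1 | 0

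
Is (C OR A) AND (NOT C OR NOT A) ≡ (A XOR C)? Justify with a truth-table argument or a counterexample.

Yes, they are equivalent — the two output columns agree on all 4 assignments:
C | A | Expression 1 | Expression 2
-----------------------------------
0 | 0 | 0 | 0
0 | 1 | 1 | 1
1 | 0 | 1 | 1
1 | 1 | 0 | 0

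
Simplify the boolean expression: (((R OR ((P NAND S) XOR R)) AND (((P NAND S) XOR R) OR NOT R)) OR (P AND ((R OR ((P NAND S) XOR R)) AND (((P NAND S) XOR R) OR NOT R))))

By absorption (E OR (E AND v) = E) then distribution ((E OR v) AND (E OR NOT v) = E):
= ((P NAND S) XOR R)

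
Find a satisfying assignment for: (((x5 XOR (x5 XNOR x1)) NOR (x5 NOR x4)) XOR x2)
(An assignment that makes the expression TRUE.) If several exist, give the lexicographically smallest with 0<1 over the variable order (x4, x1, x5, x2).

x4=0, x1=0, x5=0, x2=1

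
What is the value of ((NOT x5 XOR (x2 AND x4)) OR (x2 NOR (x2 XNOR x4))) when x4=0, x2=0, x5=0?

Substituting: ((NOT 0 XOR (0 AND 0)) OR (0 NOR (0 XNOR 0)))
= 1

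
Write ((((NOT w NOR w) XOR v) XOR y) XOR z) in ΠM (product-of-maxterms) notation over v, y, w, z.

ΠM(0, 2, 5, 7, 9, 11, 12, 14) = (v OR y OR w OR z) AND (v OR y OR NOT w OR z) AND (v OR NOT y OR w OR NOT z) AND (v OR NOT y OR NOT w OR NOT z) AND (NOT v OR y OR w OR NOT z) AND (NOT v OR y OR NOT w OR NOT z) AND (NOT v OR NOT y OR w OR z) AND (NOT v OR NOT y OR NOT w OR z)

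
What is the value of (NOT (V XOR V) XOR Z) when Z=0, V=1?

Substituting: (NOT (1 XOR 1) XOR 0)
= 1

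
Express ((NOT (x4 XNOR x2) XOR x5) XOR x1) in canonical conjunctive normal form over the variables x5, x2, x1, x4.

(x5 OR x2 OR x1 OR x4) AND (x5 OR x2 OR NOT x1 OR NOT x4) AND (x5 OR NOT x2 OR x1 OR NOT x4) AND (x5 OR NOT x2 OR NOT x1 OR x4) AND (NOT x5 OR x2 OR x1 OR NOT x4) AND (NOT x5 OR x2 OR NOT x1 OR x4) AND (NOT x5 OR NOT x2 OR x1 OR x4) AND (NOT x5 OR NOT x2 OR NOT x1 OR NOT x4)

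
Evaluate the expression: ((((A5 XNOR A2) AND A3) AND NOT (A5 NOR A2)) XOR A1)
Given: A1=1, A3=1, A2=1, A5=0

Substituting: ((((0 XNOR 1) AND 1) AND NOT (0 NOR 1)) XOR 1)
= 1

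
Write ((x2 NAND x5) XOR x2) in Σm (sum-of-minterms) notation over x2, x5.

Σm(0, 1, 3) = (NOT x2 AND NOT x5) OR (NOT x2 AND x5) OR (x2 AND x5)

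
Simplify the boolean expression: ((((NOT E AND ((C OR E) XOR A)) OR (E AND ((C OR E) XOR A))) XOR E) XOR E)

By XOR self-cancellation ((E XOR v) XOR v = E) then distribution ((E AND v) OR (E AND NOT v) = E):
= ((C OR E) XOR A)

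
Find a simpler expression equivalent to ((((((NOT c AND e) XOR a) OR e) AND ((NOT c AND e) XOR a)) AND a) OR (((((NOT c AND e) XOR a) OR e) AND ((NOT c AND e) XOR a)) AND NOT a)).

By distribution ((E AND v) OR (E AND NOT v) = E) then absorption (E AND (E OR v) = E):
= ((NOT c AND e) XOR a)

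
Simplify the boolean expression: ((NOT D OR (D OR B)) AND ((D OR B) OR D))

By distribution ((E OR v) AND (E OR NOT v) = E):
= (D OR B)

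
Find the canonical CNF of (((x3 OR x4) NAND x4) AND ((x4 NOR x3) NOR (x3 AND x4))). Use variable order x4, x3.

(x4 OR x3) AND (NOT x4 OR x3) AND (NOT x4 OR NOT x3)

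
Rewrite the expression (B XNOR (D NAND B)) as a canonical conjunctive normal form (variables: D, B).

(D OR B) AND (NOT D OR B) AND (NOT D OR NOT B)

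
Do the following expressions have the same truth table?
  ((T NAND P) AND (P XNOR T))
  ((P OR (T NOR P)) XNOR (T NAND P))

No. Counterexample: with P=1, T=0, Expression 1 = 0 but Expression 2 = 1.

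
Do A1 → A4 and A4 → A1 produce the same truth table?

No, Converse is not equivalent to original (counterexample: A4=0, A5=0, A1=1)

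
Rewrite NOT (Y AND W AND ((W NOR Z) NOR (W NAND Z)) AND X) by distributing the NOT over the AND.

NOT Y OR NOT W OR NOT ((W NOR Z) NOR (W NAND Z)) OR NOT X
De Morgan's: NOT(AND of terms) = OR of negations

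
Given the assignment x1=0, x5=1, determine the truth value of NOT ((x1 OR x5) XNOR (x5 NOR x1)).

Substituting: NOT ((0 OR 1) XNOR (1 NOR 0))
= 1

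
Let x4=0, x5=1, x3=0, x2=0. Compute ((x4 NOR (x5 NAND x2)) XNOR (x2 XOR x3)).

Substituting: ((0 NOR (1 NAND 0)) XNOR (0 XOR 0))
= 1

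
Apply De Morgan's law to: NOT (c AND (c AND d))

NOT c OR NOT (c AND d)
De Morgan's: NOT(AND of terms) = OR of negations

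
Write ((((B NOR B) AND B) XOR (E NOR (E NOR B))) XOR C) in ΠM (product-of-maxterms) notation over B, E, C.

ΠM(0, 2, 5, 6) = (B OR E OR C) AND (B OR NOT E OR C) AND (NOT B OR E OR NOT C) AND (NOT B OR NOT E OR C)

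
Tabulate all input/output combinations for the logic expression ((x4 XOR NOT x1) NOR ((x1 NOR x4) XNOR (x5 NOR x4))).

x5 | x1 | x4 | Output
---------------------
0 | 0 | 0 | 0
0 | 0 | 1 | 0
0 | 1 | 0 | 1
0 | 1 | 1 | 0
1 | 0 | 0 | 0
1 | 0 | 1 | 0
1 | 1 | 0 | 0
1 | 1 | 1 | 0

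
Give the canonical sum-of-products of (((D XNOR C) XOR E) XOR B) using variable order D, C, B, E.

Σm(0, 3, 5, 6, 9, 10, 12, 15) = (NOT D AND NOT C AND NOT B AND NOT E) OR (NOT D AND NOT C AND B AND E) OR (NOT D AND C AND NOT B AND E) OR (NOT D AND C AND B AND NOT E) OR (D AND NOT C AND NOT B AND E) OR (D AND NOT C AND B AND NOT E) OR (D AND C AND NOT B AND NOT E) OR (D AND C AND B AND E)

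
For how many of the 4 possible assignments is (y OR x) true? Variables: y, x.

Satisfying assignments: (0,1), (1,0), (1,1)
Count: 3 out of 4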